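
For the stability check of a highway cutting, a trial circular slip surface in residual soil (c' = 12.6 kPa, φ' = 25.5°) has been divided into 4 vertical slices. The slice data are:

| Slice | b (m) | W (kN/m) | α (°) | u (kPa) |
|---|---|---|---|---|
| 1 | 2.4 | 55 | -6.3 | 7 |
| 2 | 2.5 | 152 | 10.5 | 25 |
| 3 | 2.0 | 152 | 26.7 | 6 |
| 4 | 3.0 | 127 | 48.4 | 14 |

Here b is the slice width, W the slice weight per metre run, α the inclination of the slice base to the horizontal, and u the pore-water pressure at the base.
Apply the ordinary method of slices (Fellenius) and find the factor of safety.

Ordinary method of slices: FS = Σ[c'·Δl_i + (W_i cosα_i − u_i·Δl_i)·tanφ'] / Σ W_i sinα_i, with Δl_i = b_i / cosα_i.
Slice 1: Δl = 2.4/cos(-6.3°) = 2.415 m; N'_1 = 55·cos(-6.3°) − 7·2.415 = 37.8; c'Δl = 30.42; W sinα = -6.0
Slice 2: Δl = 2.5/cos10.5° = 2.543 m; N'_2 = 152·cos10.5° − 25·2.543 = 85.9; c'Δl = 32.04; W sinα = 27.7
Slice 3: Δl = 2.0/cos26.7° = 2.239 m; N'_3 = 152·cos26.7° − 6·2.239 = 122.4; c'Δl = 28.21; W sinα = 68.3
Slice 4: Δl = 3.0/cos48.4° = 4.519 m; N'_4 = 127·cos48.4° − 14·4.519 = 21.1; c'Δl = 56.93; W sinα = 95.0
Σc'Δl = 147.6 kN/m; ΣN' = 267.1 kN/m; ΣW sinα = 184.9 kN/m
Resisting = 147.6 + 267.1·tan25.5° = 147.6 + 127.4 = 275.0 kN/m
FS = 275.0 / 184.9 = 1.487

FS = 1.49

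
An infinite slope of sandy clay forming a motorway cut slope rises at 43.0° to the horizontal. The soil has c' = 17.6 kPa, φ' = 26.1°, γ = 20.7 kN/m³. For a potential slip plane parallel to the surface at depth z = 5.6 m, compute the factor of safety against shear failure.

For an infinite slope with a slip plane parallel to the surface (no pore pressure): FS = [c' + γz cos²β tanφ'] / [γz sinβ cosβ].
γz = 20.7·5.6 = 115.92 kN/m²
Numerator = 17.6 + 115.92·cos²43.0°·tan26.1° = 17.6 + 115.92·0.5349·0.4899 = 47.975 kPa
Denominator = 115.92·sin43.0°·cos43.0° = 115.92·0.6820·0.7314 = 57.819 kPa
FS = 47.975 / 57.819 = 0.830

FS = 0.83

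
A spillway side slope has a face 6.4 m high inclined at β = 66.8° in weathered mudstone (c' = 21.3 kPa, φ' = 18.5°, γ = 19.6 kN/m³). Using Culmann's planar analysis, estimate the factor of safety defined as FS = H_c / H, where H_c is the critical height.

FS = 1.77

H_c = (4c'/γ) · sinβ cosφ' / [1 − cos(β − φ')]
    = (4·21.3/19.6) · sin66.8°·cos18.5° / [1 − cos48.3°]
    = 4.347 · 0.8716 / 0.3348 = 11.32 m
FS = H_c / H = 11.32 / 6.4 = 1.768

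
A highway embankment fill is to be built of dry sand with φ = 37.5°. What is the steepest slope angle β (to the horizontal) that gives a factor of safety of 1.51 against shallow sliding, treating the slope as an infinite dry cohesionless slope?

β = 26.9°

For an infinite dry cohesionless slope FS = tanφ/tanβ, so tanβ = tanφ / FS.
tanβ = tan37.5° / 1.51 = 0.7673 / 1.51 = 0.5082
β = arctan(0.5082) = 26.94°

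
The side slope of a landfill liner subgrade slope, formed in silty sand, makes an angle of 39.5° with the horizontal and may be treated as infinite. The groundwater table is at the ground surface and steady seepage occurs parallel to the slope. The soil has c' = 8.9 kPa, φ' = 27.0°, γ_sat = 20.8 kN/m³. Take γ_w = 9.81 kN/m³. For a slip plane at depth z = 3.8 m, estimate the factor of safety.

With seepage parallel to the slope and the water table at the surface, the effective normal stress on the slip plane uses the buoyant unit weight γ' = γ_sat − γ_w while the driving shear stress uses γ_sat:
FS = [c' + γ' z cos²β tanφ'] / [γ_sat z sinβ cosβ]
γ' = 20.8 − 9.81 = 10.99 kN/m³
Numerator = 8.9 + 10.99·3.8·cos²39.5°·tan27.0° = 8.9 + 10.99·3.8·0.5954·0.5095 = 21.569 kPa
Denominator = 20.8·3.8·sin39.5°·cos39.5° = 20.8·3.8·0.6361·0.7716 = 38.794 kPa
FS = 21.569 / 38.794 = 0.556

FS = 0.56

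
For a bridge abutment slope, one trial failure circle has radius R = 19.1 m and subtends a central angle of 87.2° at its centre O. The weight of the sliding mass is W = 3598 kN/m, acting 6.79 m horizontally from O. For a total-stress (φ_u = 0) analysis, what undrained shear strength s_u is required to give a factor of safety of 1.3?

FS = s_u·L_a·R / (W·d), so s_u = FS·W·d / (L_a·R).
Arc length L_a = R·θ = 19.1·(87.2°·π/180) = 19.1·1.5219 = 29.07 m
s_u = 1.3·3598·6.79 / (29.07·19.1) = 31759.5 / 555.21 = 57.20 kPa

s_u = 57.2 kPa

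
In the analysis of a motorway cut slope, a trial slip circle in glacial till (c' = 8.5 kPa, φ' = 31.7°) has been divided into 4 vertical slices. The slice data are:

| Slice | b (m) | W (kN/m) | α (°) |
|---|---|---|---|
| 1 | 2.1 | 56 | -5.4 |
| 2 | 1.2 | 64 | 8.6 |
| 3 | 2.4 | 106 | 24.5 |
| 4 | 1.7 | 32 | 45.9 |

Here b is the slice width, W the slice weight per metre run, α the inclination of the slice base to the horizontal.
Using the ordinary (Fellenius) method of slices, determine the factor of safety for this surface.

Ordinary method of slices: FS = Σ[c'·Δl_i + (W_i cosα_i)·tanφ'] / Σ W_i sinα_i, with Δl_i = b_i / cosα_i.
Slice 1: Δl = 2.1/cos(-5.4°) = 2.109 m; N'_1 = 56·cos(-5.4°) = 55.8; c'Δl = 17.93; W sinα = -5.3
Slice 2: Δl = 1.2/cos8.6° = 1.214 m; N'_2 = 64·cos8.6° = 63.3; c'Δl = 10.32; W sinα = 9.6
Slice 3: Δl = 2.4/cos24.5° = 2.637 m; N'_3 = 106·cos24.5° = 96.5; c'Δl = 22.42; W sinα = 44.0
Slice 4: Δl = 1.7/cos45.9° = 2.443 m; N'_4 = 32·cos45.9° = 22.3; c'Δl = 20.76; W sinα = 23.0
Σc'Δl = 71.4 kN/m; ΣN' = 237.8 kN/m; ΣW sinα = 71.2 kN/m
Resisting = 71.4 + 237.8·tan31.7° = 71.4 + 146.8 = 218.3 kN/m
FS = 218.3 / 71.2 = 3.064

FS = 3.06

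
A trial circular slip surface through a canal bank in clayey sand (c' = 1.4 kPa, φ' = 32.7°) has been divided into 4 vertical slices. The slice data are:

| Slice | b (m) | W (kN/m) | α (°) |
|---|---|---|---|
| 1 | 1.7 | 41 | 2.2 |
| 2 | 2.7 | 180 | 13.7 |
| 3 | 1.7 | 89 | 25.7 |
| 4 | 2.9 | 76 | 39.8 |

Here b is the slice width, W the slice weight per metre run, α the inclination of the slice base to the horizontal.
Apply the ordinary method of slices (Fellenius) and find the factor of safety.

Ordinary method of slices: FS = Σ[c'·Δl_i + (W_i cosα_i)·tanφ'] / Σ W_i sinα_i, with Δl_i = b_i / cosα_i.
Slice 1: Δl = 1.7/cos2.2° = 1.701 m; N'_1 = 41·cos2.2° = 41.0; c'Δl = 2.38; W sinα = 1.6
Slice 2: Δl = 2.7/cos13.7° = 2.779 m; N'_2 = 180·cos13.7° = 174.9; c'Δl = 3.89; W sinα = 42.6
Slice 3: Δl = 1.7/cos25.7° = 1.887 m; N'_3 = 89·cos25.7° = 80.2; c'Δl = 2.64; W sinα = 38.6
Slice 4: Δl = 2.9/cos39.8° = 3.775 m; N'_4 = 76·cos39.8° = 58.4; c'Δl = 5.28; W sinα = 48.6
Σc'Δl = 14.2 kN/m; ΣN' = 354.4 kN/m; ΣW sinα = 131.4 kN/m
Resisting = 14.2 + 354.4·tan32.7° = 14.2 + 227.5 = 241.7 kN/m
FS = 241.7 / 131.4 = 1.839

FS = 1.84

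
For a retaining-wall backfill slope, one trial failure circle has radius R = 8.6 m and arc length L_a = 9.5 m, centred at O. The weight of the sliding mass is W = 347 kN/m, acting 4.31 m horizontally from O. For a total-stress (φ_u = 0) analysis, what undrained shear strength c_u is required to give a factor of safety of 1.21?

c_u = 22.1 kPa

FS = c_u·L_a·R / (W·d), so c_u = FS·W·d / (L_a·R).
c_u = 1.21·347·4.31 / (9.50·8.6) = 1809.6 / 81.70 = 22.15 kPa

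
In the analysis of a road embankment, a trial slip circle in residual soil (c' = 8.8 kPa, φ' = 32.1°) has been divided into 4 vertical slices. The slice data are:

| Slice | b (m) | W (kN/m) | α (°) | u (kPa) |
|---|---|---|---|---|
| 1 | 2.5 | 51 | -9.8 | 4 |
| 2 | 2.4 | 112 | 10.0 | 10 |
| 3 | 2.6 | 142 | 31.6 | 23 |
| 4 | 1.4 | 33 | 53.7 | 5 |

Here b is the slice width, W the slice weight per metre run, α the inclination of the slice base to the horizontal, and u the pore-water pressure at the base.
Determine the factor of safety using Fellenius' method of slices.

FS = 1.85

Ordinary method of slices: FS = Σ[c'·Δl_i + (W_i cosα_i − u_i·Δl_i)·tanφ'] / Σ W_i sinα_i, with Δl_i = b_i / cosα_i.
Slice 1: Δl = 2.5/cos(-9.8°) = 2.537 m; N'_1 = 51·cos(-9.8°) − 4·2.537 = 40.1; c'Δl = 22.33; W sinα = -8.7
Slice 2: Δl = 2.4/cos10.0° = 2.437 m; N'_2 = 112·cos10.0° − 10·2.437 = 85.9; c'Δl = 21.45; W sinα = 19.4
Slice 3: Δl = 2.6/cos31.6° = 3.053 m; N'_3 = 142·cos31.6° − 23·3.053 = 50.7; c'Δl = 26.86; W sinα = 74.4
Slice 4: Δl = 1.4/cos53.7° = 2.365 m; N'_4 = 33·cos53.7° − 5·2.365 = 7.7; c'Δl = 20.81; W sinα = 26.6
Σc'Δl = 91.4 kN/m; ΣN' = 184.5 kN/m; ΣW sinα = 111.8 kN/m
Resisting = 91.4 + 184.5·tan32.1° = 91.4 + 115.7 = 207.2 kN/m
FS = 207.2 / 111.8 = 1.854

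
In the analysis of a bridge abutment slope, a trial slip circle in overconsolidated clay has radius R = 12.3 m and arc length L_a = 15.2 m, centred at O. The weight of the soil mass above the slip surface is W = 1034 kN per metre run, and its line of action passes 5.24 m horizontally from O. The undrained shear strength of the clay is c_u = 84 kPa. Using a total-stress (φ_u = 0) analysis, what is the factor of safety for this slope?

Taking moments about the centre O, the resisting moment is provided by the undrained shear strength acting along the arc:
M_R = c_u·L_a·R = 84·15.20·12.3 = 15704.6 kN·m/m
M_D = W·d = 1034·5.24 = 5418.2 kN·m/m
FS = M_R / M_D = 15704.6 / 5418.2 = 2.899

FS = 2.90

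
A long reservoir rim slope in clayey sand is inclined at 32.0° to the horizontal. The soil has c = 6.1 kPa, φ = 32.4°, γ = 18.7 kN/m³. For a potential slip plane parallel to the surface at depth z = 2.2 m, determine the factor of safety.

FS = 1.35

For an infinite slope with a slip plane parallel to the surface (no pore pressure): FS = [c + γz cos²β tanφ] / [γz sinβ cosβ].
γz = 18.7·2.2 = 41.14 kN/m²
Numerator = 6.1 + 41.14·cos²32.0°·tan32.4° = 6.1 + 41.14·0.7192·0.6346 = 24.877 kPa
Denominator = 41.14·sin32.0°·cos32.0° = 41.14·0.5299·0.8480 = 18.488 kPa
FS = 24.877 / 18.488 = 1.346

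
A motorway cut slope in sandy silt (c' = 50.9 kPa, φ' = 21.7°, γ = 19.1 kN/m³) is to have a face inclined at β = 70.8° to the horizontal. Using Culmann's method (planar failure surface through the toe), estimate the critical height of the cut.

Culmann's analysis gives the critical failure plane at α_cr = (β + φ')/2 = (70.8 + 21.7)/2 = 46.2°, and the critical height
H_c = (4c'/γ) · sinβ cosφ' / [1 − cos(β − φ')]
    = (4·50.9/19.1) · sin70.8°·cos21.7° / [1 − cos(49.1°)]
    = 10.660 · 0.9444·0.9291 / [1 − 0.6547]
    = 10.660 · 0.8775 / 0.3453
    = 27.09 m

H_c = 27.09 m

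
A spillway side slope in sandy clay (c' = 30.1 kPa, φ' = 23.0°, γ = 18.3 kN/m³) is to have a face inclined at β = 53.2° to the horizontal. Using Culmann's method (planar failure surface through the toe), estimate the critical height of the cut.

Culmann's analysis gives the critical failure plane at α_cr = (β + φ')/2 = (53.2 + 23.0)/2 = 38.1°, and the critical height
H_c = (4c'/γ) · sinβ cosφ' / [1 − cos(β − φ')]
    = (4·30.1/18.3) · sin53.2°·cos23.0° / [1 − cos(30.2°)]
    = 6.579 · 0.8007·0.9205 / [1 − 0.8643]
    = 6.579 · 0.7371 / 0.1357
    = 35.73 m

H_c = 35.73 m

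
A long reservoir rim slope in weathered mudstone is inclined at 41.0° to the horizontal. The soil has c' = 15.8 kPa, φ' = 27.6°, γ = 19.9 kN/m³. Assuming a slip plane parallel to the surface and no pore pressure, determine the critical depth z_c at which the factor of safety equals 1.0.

Setting FS = 1.00 in FS = [c' + γz cos²β tanφ'] / [γz sinβ cosβ] and solving for z:
z = c' / [γ cosβ (FS·sinβ − cosβ·tanφ')]
  = 15.8 / [19.9·cos41.0°·(1.00·sin41.0° − cos41.0°·tan27.6°)]
  = 15.8 / [19.9·0.7547·(1.00·0.6561 − 0.7547·0.5228)]
  = 15.8 / 3.9275 = 4.023 m

z_c = 4.02 m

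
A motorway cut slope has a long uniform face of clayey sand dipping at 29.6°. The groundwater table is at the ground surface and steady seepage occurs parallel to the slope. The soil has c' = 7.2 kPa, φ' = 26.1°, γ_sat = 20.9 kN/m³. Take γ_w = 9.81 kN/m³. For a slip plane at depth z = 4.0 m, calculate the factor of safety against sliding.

FS = 0.66

With seepage parallel to the slope and the water table at the surface, the effective normal stress on the slip plane uses the buoyant unit weight γ' = γ_sat − γ_w while the driving shear stress uses γ_sat:
FS = [c' + γ' z cos²β tanφ'] / [γ_sat z sinβ cosβ]
γ' = 20.9 − 9.81 = 11.09 kN/m³
Numerator = 7.2 + 11.09·4.0·cos²29.6°·tan26.1° = 7.2 + 11.09·4.0·0.7560·0.4899 = 23.630 kPa
Denominator = 20.9·4.0·sin29.6°·cos29.6° = 20.9·4.0·0.4939·0.8695 = 35.905 kPa
FS = 23.630 / 35.905 = 0.658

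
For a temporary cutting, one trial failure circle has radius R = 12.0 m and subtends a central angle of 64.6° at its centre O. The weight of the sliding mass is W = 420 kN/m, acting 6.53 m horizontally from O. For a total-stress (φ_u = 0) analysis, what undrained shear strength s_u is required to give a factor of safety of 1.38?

s_u = 23.3 kPa

FS = s_u·L_a·R / (W·d), so s_u = FS·W·d / (L_a·R).
Arc length L_a = R·θ = 12.0·(64.6°·π/180) = 12.0·1.1275 = 13.53 m
s_u = 1.38·420·6.53 / (13.53·12.0) = 3784.8 / 162.36 = 23.31 kPa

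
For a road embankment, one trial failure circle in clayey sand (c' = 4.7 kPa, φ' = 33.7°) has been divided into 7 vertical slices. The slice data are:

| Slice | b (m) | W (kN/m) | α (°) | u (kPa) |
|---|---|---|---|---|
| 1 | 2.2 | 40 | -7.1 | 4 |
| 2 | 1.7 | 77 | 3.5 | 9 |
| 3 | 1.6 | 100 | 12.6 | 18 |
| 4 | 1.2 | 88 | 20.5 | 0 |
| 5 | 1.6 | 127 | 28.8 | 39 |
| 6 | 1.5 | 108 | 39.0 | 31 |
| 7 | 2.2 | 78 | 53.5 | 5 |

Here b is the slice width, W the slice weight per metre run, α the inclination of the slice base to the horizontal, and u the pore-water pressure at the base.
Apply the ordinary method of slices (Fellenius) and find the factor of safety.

Ordinary method of slices: FS = Σ[c'·Δl_i + (W_i cosα_i − u_i·Δl_i)·tanφ'] / Σ W_i sinα_i, with Δl_i = b_i / cosα_i.
Slice 1: Δl = 2.2/cos(-7.1°) = 2.217 m; N'_1 = 40·cos(-7.1°) − 4·2.217 = 30.8; c'Δl = 10.42; W sinα = -4.9
Slice 2: Δl = 1.7/cos3.5° = 1.703 m; N'_2 = 77·cos3.5° − 9·1.703 = 61.5; c'Δl = 8.00; W sinα = 4.7
Slice 3: Δl = 1.6/cos12.6° = 1.639 m; N'_3 = 100·cos12.6° − 18·1.639 = 68.1; c'Δl = 7.71; W sinα = 21.8
Slice 4: Δl = 1.2/cos20.5° = 1.281 m; N'_4 = 88·cos20.5° − 0·1.281 = 82.4; c'Δl = 6.02; W sinα = 30.8
Slice 5: Δl = 1.6/cos28.8° = 1.826 m; N'_5 = 127·cos28.8° − 39·1.826 = 40.1; c'Δl = 8.58; W sinα = 61.2
Slice 6: Δl = 1.5/cos39.0° = 1.930 m; N'_6 = 108·cos39.0° − 31·1.930 = 24.1; c'Δl = 9.07; W sinα = 68.0
Slice 7: Δl = 2.2/cos53.5° = 3.699 m; N'_7 = 78·cos53.5° − 5·3.699 = 27.9; c'Δl = 17.38; W sinα = 62.7
Σc'Δl = 67.2 kN/m; ΣN' = 334.9 kN/m; ΣW sinα = 244.2 kN/m
Resisting = 67.2 + 334.9·tan33.7° = 67.2 + 223.4 = 290.6 kN/m
FS = 290.6 / 244.2 = 1.190

FS = 1.19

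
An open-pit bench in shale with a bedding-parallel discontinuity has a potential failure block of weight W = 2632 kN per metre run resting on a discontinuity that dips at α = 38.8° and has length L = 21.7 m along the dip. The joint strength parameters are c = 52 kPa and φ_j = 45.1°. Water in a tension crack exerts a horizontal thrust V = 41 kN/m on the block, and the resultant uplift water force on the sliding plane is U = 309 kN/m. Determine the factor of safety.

FS = 1.70

Resolving the block weight along and normal to the plane and applying the Mohr–Coulomb strength on the joint:
N' = W cosα − U − V sinα = 2632·cos38.8° − 309 − 41·sin38.8° = 1716.5 kN/m
Driving force T = W sinα + V cosα = 2632·sin38.8° + 41·cos38.8° = 1681.2 kN/m
Resisting force R = c·L + N'·tanφ_j = 52·21.7 + 1716.5·tan45.1° = 1128.4 + 1722.5 = 2850.9 kN/m
FS = R / T = 2850.9 / 1681.2 = 1.696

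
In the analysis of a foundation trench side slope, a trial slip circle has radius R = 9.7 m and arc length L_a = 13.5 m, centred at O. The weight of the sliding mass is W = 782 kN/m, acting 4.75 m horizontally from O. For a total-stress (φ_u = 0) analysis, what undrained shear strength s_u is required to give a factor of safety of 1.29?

FS = s_u·L_a·R / (W·d), so s_u = FS·W·d / (L_a·R).
s_u = 1.29·782·4.75 / (13.50·9.7) = 4791.7 / 130.95 = 36.59 kPa

s_u = 36.6 kPa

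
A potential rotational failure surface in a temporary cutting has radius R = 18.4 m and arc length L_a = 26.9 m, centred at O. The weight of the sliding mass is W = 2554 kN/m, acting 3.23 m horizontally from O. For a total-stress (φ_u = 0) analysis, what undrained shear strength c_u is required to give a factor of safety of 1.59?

c_u = 26.5 kPa

FS = c_u·L_a·R / (W·d), so c_u = FS·W·d / (L_a·R).
c_u = 1.59·2554·3.23 / (26.90·18.4) = 13116.6 / 494.96 = 26.50 kPa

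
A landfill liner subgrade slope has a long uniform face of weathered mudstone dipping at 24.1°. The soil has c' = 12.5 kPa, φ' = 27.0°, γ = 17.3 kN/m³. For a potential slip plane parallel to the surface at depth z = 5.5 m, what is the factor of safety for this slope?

FS = 1.49

For an infinite slope with a slip plane parallel to the surface (no pore pressure): FS = [c' + γz cos²β tanφ'] / [γz sinβ cosβ].
γz = 17.3·5.5 = 95.15 kN/m²
Numerator = 12.5 + 95.15·cos²24.1°·tan27.0° = 12.5 + 95.15·0.8333·0.5095 = 52.898 kPa
Denominator = 95.15·sin24.1°·cos24.1° = 95.15·0.4083·0.9128 = 35.466 kPa
FS = 52.898 / 35.466 = 1.492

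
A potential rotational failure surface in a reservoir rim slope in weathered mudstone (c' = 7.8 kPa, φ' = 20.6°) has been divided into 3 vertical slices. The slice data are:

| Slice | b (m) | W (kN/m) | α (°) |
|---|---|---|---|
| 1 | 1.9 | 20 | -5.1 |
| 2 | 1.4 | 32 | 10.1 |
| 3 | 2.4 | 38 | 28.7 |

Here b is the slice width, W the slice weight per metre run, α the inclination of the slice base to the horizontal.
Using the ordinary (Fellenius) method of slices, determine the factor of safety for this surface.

FS = 3.59

Ordinary method of slices: FS = Σ[c'·Δl_i + (W_i cosα_i)·tanφ'] / Σ W_i sinα_i, with Δl_i = b_i / cosα_i.
Slice 1: Δl = 1.9/cos(-5.1°) = 1.908 m; N'_1 = 20·cos(-5.1°) = 19.9; c'Δl = 14.88; W sinα = -1.8
Slice 2: Δl = 1.4/cos10.1° = 1.422 m; N'_2 = 32·cos10.1° = 31.5; c'Δl = 11.09; W sinα = 5.6
Slice 3: Δl = 2.4/cos28.7° = 2.736 m; N'_3 = 38·cos28.7° = 33.3; c'Δl = 21.34; W sinα = 18.2
Σc'Δl = 47.3 kN/m; ΣN' = 84.8 kN/m; ΣW sinα = 22.1 kN/m
Resisting = 47.3 + 84.8·tan20.6° = 47.3 + 31.9 = 79.2 kN/m
FS = 79.2 / 22.1 = 3.585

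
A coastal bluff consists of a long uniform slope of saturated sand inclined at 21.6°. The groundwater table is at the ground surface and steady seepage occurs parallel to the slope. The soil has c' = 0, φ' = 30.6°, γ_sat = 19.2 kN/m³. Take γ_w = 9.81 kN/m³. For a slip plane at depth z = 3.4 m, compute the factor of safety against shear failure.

FS = 0.73

With seepage parallel to the slope and the water table at the surface, the effective normal stress on the slip plane uses the buoyant unit weight γ' = γ_sat − γ_w while the driving shear stress uses γ_sat:
FS = [c' + γ' z cos²β tanφ'] / [γ_sat z sinβ cosβ]
(For c' = 0 this reduces to FS = (γ'/γ_sat)·tanφ'/tanβ.)
γ' = 19.2 − 9.81 = 9.39 kN/m³
Numerator = 0.0 + 9.39·3.4·cos²21.6°·tan30.6° = 0.0 + 9.39·3.4·0.8645·0.5914 = 16.322 kPa
Denominator = 19.2·3.4·sin21.6°·cos21.6° = 19.2·3.4·0.3681·0.9298 = 22.344 kPa
FS = 16.322 / 22.344 = 0.731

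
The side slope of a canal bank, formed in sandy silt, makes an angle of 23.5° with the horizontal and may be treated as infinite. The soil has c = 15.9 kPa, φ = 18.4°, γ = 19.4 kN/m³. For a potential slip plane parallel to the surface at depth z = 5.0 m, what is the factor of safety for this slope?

For an infinite slope with a slip plane parallel to the surface (no pore pressure): FS = [c + γz cos²β tanφ] / [γz sinβ cosβ].
γz = 19.4·5.0 = 97.00 kN/m²
Numerator = 15.9 + 97.00·cos²23.5°·tan18.4° = 15.9 + 97.00·0.8410·0.3327 = 43.037 kPa
Denominator = 97.00·sin23.5°·cos23.5° = 97.00·0.3987·0.9171 = 35.471 kPa
FS = 43.037 / 35.471 = 1.213

FS = 1.21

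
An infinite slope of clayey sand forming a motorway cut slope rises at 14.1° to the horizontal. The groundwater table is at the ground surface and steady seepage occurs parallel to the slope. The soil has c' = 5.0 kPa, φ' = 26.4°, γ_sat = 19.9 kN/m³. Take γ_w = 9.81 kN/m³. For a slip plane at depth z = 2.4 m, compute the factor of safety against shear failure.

FS = 1.45

With seepage parallel to the slope and the water table at the surface, the effective normal stress on the slip plane uses the buoyant unit weight γ' = γ_sat − γ_w while the driving shear stress uses γ_sat:
FS = [c' + γ' z cos²β tanφ'] / [γ_sat z sinβ cosβ]
γ' = 19.9 − 9.81 = 10.09 kN/m³
Numerator = 5.0 + 10.09·2.4·cos²14.1°·tan26.4° = 5.0 + 10.09·2.4·0.9407·0.4964 = 16.308 kPa
Denominator = 19.9·2.4·sin14.1°·cos14.1° = 19.9·2.4·0.2436·0.9699 = 11.285 kPa
FS = 16.308 / 11.285 = 1.445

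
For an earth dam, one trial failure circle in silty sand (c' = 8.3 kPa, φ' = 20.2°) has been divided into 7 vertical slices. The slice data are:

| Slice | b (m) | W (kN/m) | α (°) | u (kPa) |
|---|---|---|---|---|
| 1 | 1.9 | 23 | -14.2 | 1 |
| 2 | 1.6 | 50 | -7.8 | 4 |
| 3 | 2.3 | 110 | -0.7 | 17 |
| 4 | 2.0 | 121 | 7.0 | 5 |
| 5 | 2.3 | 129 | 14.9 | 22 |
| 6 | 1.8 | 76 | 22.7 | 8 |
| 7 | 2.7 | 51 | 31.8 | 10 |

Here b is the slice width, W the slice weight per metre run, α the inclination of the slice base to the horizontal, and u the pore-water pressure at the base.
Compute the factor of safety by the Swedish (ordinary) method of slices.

FS = 2.97

Ordinary method of slices: FS = Σ[c'·Δl_i + (W_i cosα_i − u_i·Δl_i)·tanφ'] / Σ W_i sinα_i, with Δl_i = b_i / cosα_i.
Slice 1: Δl = 1.9/cos(-14.2°) = 1.960 m; N'_1 = 23·cos(-14.2°) − 1·1.960 = 20.3; c'Δl = 16.27; W sinα = -5.6
Slice 2: Δl = 1.6/cos(-7.8°) = 1.615 m; N'_2 = 50·cos(-7.8°) − 4·1.615 = 43.1; c'Δl = 13.40; W sinα = -6.8
Slice 3: Δl = 2.3/cos(-0.7°) = 2.300 m; N'_3 = 110·cos(-0.7°) − 17·2.300 = 70.9; c'Δl = 19.09; W sinα = -1.3
Slice 4: Δl = 2.0/cos7.0° = 2.015 m; N'_4 = 121·cos7.0° − 5·2.015 = 110.0; c'Δl = 16.72; W sinα = 14.7
Slice 5: Δl = 2.3/cos14.9° = 2.380 m; N'_5 = 129·cos14.9° − 22·2.380 = 72.3; c'Δl = 19.75; W sinα = 33.2
Slice 6: Δl = 1.8/cos22.7° = 1.951 m; N'_6 = 76·cos22.7° − 8·1.951 = 54.5; c'Δl = 16.19; W sinα = 29.3
Slice 7: Δl = 2.7/cos31.8° = 3.177 m; N'_7 = 51·cos31.8° − 10·3.177 = 11.6; c'Δl = 26.37; W sinα = 26.9
Σc'Δl = 127.8 kN/m; ΣN' = 382.7 kN/m; ΣW sinα = 90.3 kN/m
Resisting = 127.8 + 382.7·tan20.2° = 127.8 + 140.8 = 268.6 kN/m
FS = 268.6 / 90.3 = 2.973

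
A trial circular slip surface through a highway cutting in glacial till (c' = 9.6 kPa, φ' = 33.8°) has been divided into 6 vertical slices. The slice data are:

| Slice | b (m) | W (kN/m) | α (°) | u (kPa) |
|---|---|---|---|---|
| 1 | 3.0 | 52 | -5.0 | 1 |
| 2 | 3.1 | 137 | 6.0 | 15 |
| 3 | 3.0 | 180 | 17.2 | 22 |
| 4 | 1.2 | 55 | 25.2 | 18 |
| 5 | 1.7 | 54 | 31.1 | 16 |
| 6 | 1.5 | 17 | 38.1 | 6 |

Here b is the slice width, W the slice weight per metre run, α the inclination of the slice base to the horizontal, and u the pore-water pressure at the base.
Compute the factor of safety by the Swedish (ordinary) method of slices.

FS = 2.63

Ordinary method of slices: FS = Σ[c'·Δl_i + (W_i cosα_i − u_i·Δl_i)·tanφ'] / Σ W_i sinα_i, with Δl_i = b_i / cosα_i.
Slice 1: Δl = 3.0/cos(-5.0°) = 3.011 m; N'_1 = 52·cos(-5.0°) − 1·3.011 = 48.8; c'Δl = 28.91; W sinα = -4.5
Slice 2: Δl = 3.1/cos6.0° = 3.117 m; N'_2 = 137·cos6.0° − 15·3.117 = 89.5; c'Δl = 29.92; W sinα = 14.3
Slice 3: Δl = 3.0/cos17.2° = 3.140 m; N'_3 = 180·cos17.2° − 22·3.140 = 102.9; c'Δl = 30.15; W sinα = 53.2
Slice 4: Δl = 1.2/cos25.2° = 1.326 m; N'_4 = 55·cos25.2° − 18·1.326 = 25.9; c'Δl = 12.73; W sinα = 23.4
Slice 5: Δl = 1.7/cos31.1° = 1.985 m; N'_5 = 54·cos31.1° − 16·1.985 = 14.5; c'Δl = 19.06; W sinα = 27.9
Slice 6: Δl = 1.5/cos38.1° = 1.906 m; N'_6 = 17·cos38.1° − 6·1.906 = 1.9; c'Δl = 18.30; W sinα = 10.5
Σc'Δl = 139.1 kN/m; ΣN' = 283.5 kN/m; ΣW sinα = 124.8 kN/m
Resisting = 139.1 + 283.5·tan33.8° = 139.1 + 189.8 = 328.8 kN/m
FS = 328.8 / 124.8 = 2.634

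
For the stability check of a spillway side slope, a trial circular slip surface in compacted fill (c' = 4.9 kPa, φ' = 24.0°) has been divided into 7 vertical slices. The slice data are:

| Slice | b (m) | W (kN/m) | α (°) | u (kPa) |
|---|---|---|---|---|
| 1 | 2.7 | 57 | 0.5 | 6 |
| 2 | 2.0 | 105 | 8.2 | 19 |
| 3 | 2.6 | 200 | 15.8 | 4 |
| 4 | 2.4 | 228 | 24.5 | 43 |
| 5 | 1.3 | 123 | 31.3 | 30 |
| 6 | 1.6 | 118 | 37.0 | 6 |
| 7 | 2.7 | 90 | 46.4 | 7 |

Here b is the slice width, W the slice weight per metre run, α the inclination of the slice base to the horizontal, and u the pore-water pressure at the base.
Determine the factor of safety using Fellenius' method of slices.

FS = 0.92

Ordinary method of slices: FS = Σ[c'·Δl_i + (W_i cosα_i − u_i·Δl_i)·tanφ'] / Σ W_i sinα_i, with Δl_i = b_i / cosα_i.
Slice 1: Δl = 2.7/cos0.5° = 2.700 m; N'_1 = 57·cos0.5° − 6·2.700 = 40.8; c'Δl = 13.23; W sinα = 0.5
Slice 2: Δl = 2.0/cos8.2° = 2.021 m; N'_2 = 105·cos8.2° − 19·2.021 = 65.5; c'Δl = 9.90; W sinα = 15.0
Slice 3: Δl = 2.6/cos15.8° = 2.702 m; N'_3 = 200·cos15.8° − 4·2.702 = 181.6; c'Δl = 13.24; W sinα = 54.5
Slice 4: Δl = 2.4/cos24.5° = 2.637 m; N'_4 = 228·cos24.5° − 43·2.637 = 94.1; c'Δl = 12.92; W sinα = 94.6
Slice 5: Δl = 1.3/cos31.3° = 1.521 m; N'_5 = 123·cos31.3° − 30·1.521 = 59.5; c'Δl = 7.46; W sinα = 63.9
Slice 6: Δl = 1.6/cos37.0° = 2.003 m; N'_6 = 118·cos37.0° − 6·2.003 = 82.2; c'Δl = 9.82; W sinα = 71.0
Slice 7: Δl = 2.7/cos46.4° = 3.915 m; N'_7 = 90·cos46.4° − 7·3.915 = 34.7; c'Δl = 19.18; W sinα = 65.2
Σc'Δl = 85.8 kN/m; ΣN' = 558.4 kN/m; ΣW sinα = 364.6 kN/m
Resisting = 85.8 + 558.4·tan24.0° = 85.8 + 248.6 = 334.3 kN/m
FS = 334.3 / 364.6 = 0.917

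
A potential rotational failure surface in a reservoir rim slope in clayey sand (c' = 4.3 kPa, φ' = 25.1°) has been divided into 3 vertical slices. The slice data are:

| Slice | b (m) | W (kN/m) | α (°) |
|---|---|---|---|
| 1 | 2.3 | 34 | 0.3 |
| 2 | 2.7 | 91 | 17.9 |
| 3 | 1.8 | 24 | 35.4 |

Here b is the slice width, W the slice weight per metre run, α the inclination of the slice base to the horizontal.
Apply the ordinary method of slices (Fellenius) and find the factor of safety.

FS = 2.31

Ordinary method of slices: FS = Σ[c'·Δl_i + (W_i cosα_i)·tanφ'] / Σ W_i sinα_i, with Δl_i = b_i / cosα_i.
Slice 1: Δl = 2.3/cos0.3° = 2.300 m; N'_1 = 34·cos0.3° = 34.0; c'Δl = 9.89; W sinα = 0.2
Slice 2: Δl = 2.7/cos17.9° = 2.837 m; N'_2 = 91·cos17.9° = 86.6; c'Δl = 12.20; W sinα = 28.0
Slice 3: Δl = 1.8/cos35.4° = 2.208 m; N'_3 = 24·cos35.4° = 19.6; c'Δl = 9.50; W sinα = 13.9
Σc'Δl = 31.6 kN/m; ΣN' = 140.2 kN/m; ΣW sinα = 42.1 kN/m
Resisting = 31.6 + 140.2·tan25.1° = 31.6 + 65.7 = 97.2 kN/m
FS = 97.2 / 42.1 = 2.312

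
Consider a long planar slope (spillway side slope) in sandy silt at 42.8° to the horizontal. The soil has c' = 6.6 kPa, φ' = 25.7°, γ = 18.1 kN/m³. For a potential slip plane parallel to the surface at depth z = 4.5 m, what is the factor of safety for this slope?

FS = 0.68

For an infinite slope with a slip plane parallel to the surface (no pore pressure): FS = [c' + γz cos²β tanφ'] / [γz sinβ cosβ].
γz = 18.1·4.5 = 81.45 kN/m²
Numerator = 6.6 + 81.45·cos²42.8°·tan25.7° = 6.6 + 81.45·0.5384·0.4813 = 27.703 kPa
Denominator = 81.45·sin42.8°·cos42.8° = 81.45·0.6794·0.7337 = 40.605 kPa
FS = 27.703 / 40.605 = 0.682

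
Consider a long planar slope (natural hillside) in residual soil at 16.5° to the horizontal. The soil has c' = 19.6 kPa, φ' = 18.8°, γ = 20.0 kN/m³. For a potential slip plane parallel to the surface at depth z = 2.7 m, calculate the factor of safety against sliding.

FS = 2.48

For an infinite slope with a slip plane parallel to the surface (no pore pressure): FS = [c' + γz cos²β tanφ'] / [γz sinβ cosβ].
γz = 20.0·2.7 = 54.00 kN/m²
Numerator = 19.6 + 54.00·cos²16.5°·tan18.8° = 19.6 + 54.00·0.9193·0.3404 = 36.500 kPa
Denominator = 54.00·sin16.5°·cos16.5° = 54.00·0.2840·0.9588 = 14.705 kPa
FS = 36.500 / 14.705 = 2.482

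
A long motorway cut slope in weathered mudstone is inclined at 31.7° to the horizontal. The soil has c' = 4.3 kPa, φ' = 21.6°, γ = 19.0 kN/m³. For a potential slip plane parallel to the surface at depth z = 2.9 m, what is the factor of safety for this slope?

For an infinite slope with a slip plane parallel to the surface (no pore pressure): FS = [c' + γz cos²β tanφ'] / [γz sinβ cosβ].
γz = 19.0·2.9 = 55.10 kN/m²
Numerator = 4.3 + 55.10·cos²31.7°·tan21.6° = 4.3 + 55.10·0.7239·0.3959 = 20.092 kPa
Denominator = 55.10·sin31.7°·cos31.7° = 55.10·0.5255·0.8508 = 24.634 kPa
FS = 20.092 / 24.634 = 0.816

FS = 0.82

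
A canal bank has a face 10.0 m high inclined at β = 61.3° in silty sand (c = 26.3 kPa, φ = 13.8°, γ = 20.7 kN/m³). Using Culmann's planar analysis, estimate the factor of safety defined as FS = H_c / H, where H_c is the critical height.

H_c = (4c/γ) · sinβ cosφ / [1 − cos(β − φ)]
    = (4·26.3/20.7) · sin61.3°·cos13.8° / [1 − cos47.5°]
    = 5.082 · 0.8518 / 0.3244 = 13.34 m
FS = H_c / H = 13.34 / 10.0 = 1.334

FS = 1.33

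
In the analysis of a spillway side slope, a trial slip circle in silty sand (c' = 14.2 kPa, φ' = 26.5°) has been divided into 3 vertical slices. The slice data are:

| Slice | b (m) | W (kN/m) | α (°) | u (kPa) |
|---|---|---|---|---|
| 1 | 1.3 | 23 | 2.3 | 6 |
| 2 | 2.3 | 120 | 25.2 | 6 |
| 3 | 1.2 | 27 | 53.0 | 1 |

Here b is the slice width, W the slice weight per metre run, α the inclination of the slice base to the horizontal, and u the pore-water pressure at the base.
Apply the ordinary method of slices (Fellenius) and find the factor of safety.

FS = 1.96

Ordinary method of slices: FS = Σ[c'·Δl_i + (W_i cosα_i − u_i·Δl_i)·tanφ'] / Σ W_i sinα_i, with Δl_i = b_i / cosα_i.
Slice 1: Δl = 1.3/cos2.3° = 1.301 m; N'_1 = 23·cos2.3° − 6·1.301 = 15.2; c'Δl = 18.47; W sinα = 0.9
Slice 2: Δl = 2.3/cos25.2° = 2.542 m; N'_2 = 120·cos25.2° − 6·2.542 = 93.3; c'Δl = 36.10; W sinα = 51.1
Slice 3: Δl = 1.2/cos53.0° = 1.994 m; N'_3 = 27·cos53.0° − 1·1.994 = 14.3; c'Δl = 28.31; W sinα = 21.6
Σc'Δl = 82.9 kN/m; ΣN' = 122.8 kN/m; ΣW sinα = 73.6 kN/m
Resisting = 82.9 + 122.8·tan26.5° = 82.9 + 61.2 = 144.1 kN/m
FS = 144.1 / 73.6 = 1.958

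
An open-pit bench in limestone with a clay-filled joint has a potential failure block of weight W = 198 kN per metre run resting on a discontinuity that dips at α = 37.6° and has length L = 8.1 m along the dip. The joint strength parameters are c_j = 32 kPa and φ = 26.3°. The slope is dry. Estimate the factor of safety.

FS = 2.79

Resolving the block weight along and normal to the plane and applying the Mohr–Coulomb strength on the joint:
N' = W cosα = 198·cos37.6° = 156.9 kN/m
Driving force T = W sinα = 198·sin37.6° = 120.8 kN/m
Resisting force R = c_j·L + N'·tanφ = 32·8.1 + 156.9·tan26.3° = 259.2 + 77.5 = 336.7 kN/m
FS = R / T = 336.7 / 120.8 = 2.787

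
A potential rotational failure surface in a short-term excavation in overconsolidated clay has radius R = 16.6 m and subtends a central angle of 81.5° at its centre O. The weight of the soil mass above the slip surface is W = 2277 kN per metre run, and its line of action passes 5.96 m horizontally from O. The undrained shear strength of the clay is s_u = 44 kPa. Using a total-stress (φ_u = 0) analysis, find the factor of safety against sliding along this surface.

FS = 1.27

Taking moments about the centre O, the resisting moment is provided by the undrained shear strength acting along the arc:
Arc length L_a = R·θ = 16.6·(81.5°·π/180) = 16.6·1.4224 = 23.61 m
M_R = s_u·L_a·R = 44·23.61·16.6 = 17246.6 kN·m/m
M_D = W·d = 2277·5.96 = 13570.9 kN·m/m
FS = M_R / M_D = 17246.6 / 13570.9 = 1.271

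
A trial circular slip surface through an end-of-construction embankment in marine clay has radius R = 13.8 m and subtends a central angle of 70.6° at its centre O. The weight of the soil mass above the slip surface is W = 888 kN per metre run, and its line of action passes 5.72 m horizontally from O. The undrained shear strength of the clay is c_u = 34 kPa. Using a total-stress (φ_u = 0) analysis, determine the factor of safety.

FS = 1.57

Taking moments about the centre O, the resisting moment is provided by the undrained shear strength acting along the arc:
Arc length L_a = R·θ = 13.8·(70.6°·π/180) = 13.8·1.2322 = 17.00 m
M_R = c_u·L_a·R = 34·17.00·13.8 = 7978.5 kN·m/m
M_D = W·d = 888·5.72 = 5079.4 kN·m/m
FS = M_R / M_D = 7978.5 / 5079.4 = 1.571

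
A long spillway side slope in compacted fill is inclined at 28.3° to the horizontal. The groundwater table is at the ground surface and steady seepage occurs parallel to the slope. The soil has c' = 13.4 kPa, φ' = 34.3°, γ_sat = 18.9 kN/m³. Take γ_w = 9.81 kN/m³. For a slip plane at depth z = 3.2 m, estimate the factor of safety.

With seepage parallel to the slope and the water table at the surface, the effective normal stress on the slip plane uses the buoyant unit weight γ' = γ_sat − γ_w while the driving shear stress uses γ_sat:
FS = [c' + γ' z cos²β tanφ'] / [γ_sat z sinβ cosβ]
γ' = 18.9 − 9.81 = 9.09 kN/m³
Numerator = 13.4 + 9.09·3.2·cos²28.3°·tan34.3° = 13.4 + 9.09·3.2·0.7752·0.6822 = 28.783 kPa
Denominator = 18.9·3.2·sin28.3°·cos28.3° = 18.9·3.2·0.4741·0.8805 = 25.246 kPa
FS = 28.783 / 25.246 = 1.140

FS = 1.14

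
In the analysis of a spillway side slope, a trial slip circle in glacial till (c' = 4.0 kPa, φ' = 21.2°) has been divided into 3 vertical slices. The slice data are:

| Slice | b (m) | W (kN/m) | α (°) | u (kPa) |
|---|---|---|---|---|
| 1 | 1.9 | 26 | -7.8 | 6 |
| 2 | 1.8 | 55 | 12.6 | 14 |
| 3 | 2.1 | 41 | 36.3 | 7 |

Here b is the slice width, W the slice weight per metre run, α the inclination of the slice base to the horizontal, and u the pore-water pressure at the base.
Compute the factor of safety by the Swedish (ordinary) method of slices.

FS = 1.45

Ordinary method of slices: FS = Σ[c'·Δl_i + (W_i cosα_i − u_i·Δl_i)·tanφ'] / Σ W_i sinα_i, with Δl_i = b_i / cosα_i.
Slice 1: Δl = 1.9/cos(-7.8°) = 1.918 m; N'_1 = 26·cos(-7.8°) − 6·1.918 = 14.3; c'Δl = 7.67; W sinα = -3.5
Slice 2: Δl = 1.8/cos12.6° = 1.844 m; N'_2 = 55·cos12.6° − 14·1.844 = 27.9; c'Δl = 7.38; W sinα = 12.0
Slice 3: Δl = 2.1/cos36.3° = 2.606 m; N'_3 = 41·cos36.3° − 7·2.606 = 14.8; c'Δl = 10.42; W sinα = 24.3
Σc'Δl = 25.5 kN/m; ΣN' = 56.9 kN/m; ΣW sinα = 32.7 kN/m
Resisting = 25.5 + 56.9·tan21.2° = 25.5 + 22.1 = 47.5 kN/m
FS = 47.5 / 32.7 = 1.452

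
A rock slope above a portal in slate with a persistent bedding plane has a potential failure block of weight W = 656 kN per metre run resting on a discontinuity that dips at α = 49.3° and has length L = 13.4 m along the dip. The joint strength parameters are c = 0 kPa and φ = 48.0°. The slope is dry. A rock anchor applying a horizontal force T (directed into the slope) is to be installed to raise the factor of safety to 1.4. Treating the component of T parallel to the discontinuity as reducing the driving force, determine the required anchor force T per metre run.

Resolving forces along and normal to the sliding plane, with the horizontal anchor force T adding T·sinα to the effective normal force and T·cosα acting up the plane against the driving force:
FS = [cL + (W cosα + T sinα) tanφ] / [W sinα − T cosα]
Without the anchor: N' = 427.8 kN/m, driving T_d = 497.3 kN/m, resisting R = 0·13.4 + 427.8·tan48.0° = 475.1 kN/m, FS = 0.96.
Setting FS = 1.4 and solving for T:
1.4·(497.3 − T cos49.3°) = 475.1 + T sin49.3°·tan48.0°
T·(sin49.3°·tan48.0° + 1.4·cos49.3°) = 1.4·497.3 − 475.1
T·(0.7581·1.1106 + 1.4·0.6521) = 696.3 − 475.1 = 221.2
T·1.7549 = 221.2
T = 126.0 kN/m

T = 126 kN/m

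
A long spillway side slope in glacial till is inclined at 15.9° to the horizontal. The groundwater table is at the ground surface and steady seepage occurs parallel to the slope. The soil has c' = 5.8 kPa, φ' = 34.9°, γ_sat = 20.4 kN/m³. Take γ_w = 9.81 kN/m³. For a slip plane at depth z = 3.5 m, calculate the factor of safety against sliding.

With seepage parallel to the slope and the water table at the surface, the effective normal stress on the slip plane uses the buoyant unit weight γ' = γ_sat − γ_w while the driving shear stress uses γ_sat:
FS = [c' + γ' z cos²β tanφ'] / [γ_sat z sinβ cosβ]
γ' = 20.4 − 9.81 = 10.59 kN/m³
Numerator = 5.8 + 10.59·3.5·cos²15.9°·tan34.9° = 5.8 + 10.59·3.5·0.9249·0.6976 = 29.716 kPa
Denominator = 20.4·3.5·sin15.9°·cos15.9° = 20.4·3.5·0.2740·0.9617 = 18.812 kPa
FS = 29.716 / 18.812 = 1.580

FS = 1.58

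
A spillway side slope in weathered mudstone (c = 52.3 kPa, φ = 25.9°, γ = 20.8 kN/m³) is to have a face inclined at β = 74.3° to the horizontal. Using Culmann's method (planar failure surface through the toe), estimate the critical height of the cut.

H_c = 25.92 m

Culmann's analysis gives the critical failure plane at α_cr = (β + φ)/2 = (74.3 + 25.9)/2 = 50.1°, and the critical height
H_c = (4c/γ) · sinβ cosφ / [1 − cos(β − φ)]
    = (4·52.3/20.8) · sin74.3°·cos25.9° / [1 − cos(48.4°)]
    = 10.058 · 0.9627·0.8996 / [1 − 0.6639]
    = 10.058 · 0.8660 / 0.3361
    = 25.92 m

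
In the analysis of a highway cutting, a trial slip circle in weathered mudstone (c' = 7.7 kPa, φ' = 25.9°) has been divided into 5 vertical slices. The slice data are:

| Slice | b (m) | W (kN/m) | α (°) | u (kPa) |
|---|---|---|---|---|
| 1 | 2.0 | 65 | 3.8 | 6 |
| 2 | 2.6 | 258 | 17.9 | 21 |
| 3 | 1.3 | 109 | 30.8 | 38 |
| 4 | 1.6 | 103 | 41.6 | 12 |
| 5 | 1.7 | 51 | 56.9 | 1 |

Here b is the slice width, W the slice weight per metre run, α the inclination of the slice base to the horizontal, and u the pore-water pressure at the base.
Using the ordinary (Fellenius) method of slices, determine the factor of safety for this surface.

FS = 1.04

Ordinary method of slices: FS = Σ[c'·Δl_i + (W_i cosα_i − u_i·Δl_i)·tanφ'] / Σ W_i sinα_i, with Δl_i = b_i / cosα_i.
Slice 1: Δl = 2.0/cos3.8° = 2.004 m; N'_1 = 65·cos3.8° − 6·2.004 = 52.8; c'Δl = 15.43; W sinα = 4.3
Slice 2: Δl = 2.6/cos17.9° = 2.732 m; N'_2 = 258·cos17.9° − 21·2.732 = 188.1; c'Δl = 21.04; W sinα = 79.3
Slice 3: Δl = 1.3/cos30.8° = 1.513 m; N'_3 = 109·cos30.8° − 38·1.513 = 36.1; c'Δl = 11.65; W sinα = 55.8
Slice 4: Δl = 1.6/cos41.6° = 2.140 m; N'_4 = 103·cos41.6° − 12·2.140 = 51.3; c'Δl = 16.48; W sinα = 68.4
Slice 5: Δl = 1.7/cos56.9° = 3.113 m; N'_5 = 51·cos56.9° − 1·3.113 = 24.7; c'Δl = 23.97; W sinα = 42.7
Σc'Δl = 88.6 kN/m; ΣN' = 353.2 kN/m; ΣW sinα = 250.5 kN/m
Resisting = 88.6 + 353.2·tan25.9° = 88.6 + 171.5 = 260.1 kN/m
FS = 260.1 / 250.5 = 1.038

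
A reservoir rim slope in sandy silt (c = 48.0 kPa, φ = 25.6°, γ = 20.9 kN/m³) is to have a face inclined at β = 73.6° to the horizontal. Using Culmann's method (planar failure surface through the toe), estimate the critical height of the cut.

Culmann's analysis gives the critical failure plane at α_cr = (β + φ)/2 = (73.6 + 25.6)/2 = 49.6°, and the critical height
H_c = (4c/γ) · sinβ cosφ / [1 − cos(β − φ)]
    = (4·48.0/20.9) · sin73.6°·cos25.6° / [1 − cos(48.0°)]
    = 9.187 · 0.9593·0.9018 / [1 − 0.6691]
    = 9.187 · 0.8651 / 0.3309
    = 24.02 m

H_c = 24.02 m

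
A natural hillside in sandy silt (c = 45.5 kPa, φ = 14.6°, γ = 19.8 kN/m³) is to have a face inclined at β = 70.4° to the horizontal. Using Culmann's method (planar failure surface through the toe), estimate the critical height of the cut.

H_c = 19.14 m

Culmann's analysis gives the critical failure plane at α_cr = (β + φ)/2 = (70.4 + 14.6)/2 = 42.5°, and the critical height
H_c = (4c/γ) · sinβ cosφ / [1 − cos(β − φ)]
    = (4·45.5/19.8) · sin70.4°·cos14.6° / [1 − cos(55.8°)]
    = 9.192 · 0.9421·0.9677 / [1 − 0.5621]
    = 9.192 · 0.9116 / 0.4379
    = 19.14 m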